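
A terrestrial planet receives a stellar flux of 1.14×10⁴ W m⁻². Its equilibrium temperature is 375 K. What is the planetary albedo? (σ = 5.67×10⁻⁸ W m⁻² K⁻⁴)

A ≈ 0.61

From T_eq⁴ = S(1−A)/(4σ): 1−A = 4σT_eq⁴/S.
1−A = 4 × 5.67×10⁻⁸ × (375)⁴ / 1.14×10⁴ = 0.393.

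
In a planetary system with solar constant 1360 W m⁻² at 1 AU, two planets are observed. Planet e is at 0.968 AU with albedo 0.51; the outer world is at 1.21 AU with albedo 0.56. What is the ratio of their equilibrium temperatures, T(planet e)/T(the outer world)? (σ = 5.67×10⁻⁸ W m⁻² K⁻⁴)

T₁/T₂ ≈ 1.149

T_eq = [S₀(1−A)/(4σd²)]^(1/4), so T ∝ (1−A)^(1/4) / √d.
T₁ = [1360×0.49/(4×5.67×10⁻⁸×0.968²)]^(1/4) = 236.64 K.
T₂ = [1360×0.44/(4×5.67×10⁻⁸×1.21²)]^(1/4) = 206.04 K.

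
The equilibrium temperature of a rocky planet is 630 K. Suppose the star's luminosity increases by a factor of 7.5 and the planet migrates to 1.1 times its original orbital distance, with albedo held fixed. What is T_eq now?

T_eq ≈ 994 K

T_eq ∝ L^(1/4) · d^(−1/2).
T′ = 630 × 7.5^(1/4) / 1.1^(1/2) = 994 K.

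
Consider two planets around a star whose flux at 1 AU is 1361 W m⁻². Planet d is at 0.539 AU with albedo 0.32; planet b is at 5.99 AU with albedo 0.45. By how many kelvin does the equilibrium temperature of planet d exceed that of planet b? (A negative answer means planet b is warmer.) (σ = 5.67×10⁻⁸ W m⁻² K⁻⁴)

ΔT ≈ 246.3 K

T_eq = [S₀(1−A)/(4σd²)]^(1/4), so T ∝ (1−A)^(1/4) / √d.
T₁ = [1361×0.68/(4×5.67×10⁻⁸×0.539²)]^(1/4) = 344.26 K.
T₂ = [1361×0.55/(4×5.67×10⁻⁸×5.99²)]^(1/4) = 97.93 K.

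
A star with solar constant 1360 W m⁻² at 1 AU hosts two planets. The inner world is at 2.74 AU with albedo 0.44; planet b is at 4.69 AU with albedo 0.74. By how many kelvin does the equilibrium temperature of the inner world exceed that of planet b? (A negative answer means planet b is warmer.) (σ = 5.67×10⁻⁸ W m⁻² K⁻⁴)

ΔT ≈ 53.7 K

T_eq = [S₀(1−A)/(4σd²)]^(1/4), so T ∝ (1−A)^(1/4) / √d.
T₁ = [1360×0.56/(4×5.67×10⁻⁸×2.74²)]^(1/4) = 145.43 K.
T₂ = [1360×0.26/(4×5.67×10⁻⁸×4.69²)]^(1/4) = 91.76 K.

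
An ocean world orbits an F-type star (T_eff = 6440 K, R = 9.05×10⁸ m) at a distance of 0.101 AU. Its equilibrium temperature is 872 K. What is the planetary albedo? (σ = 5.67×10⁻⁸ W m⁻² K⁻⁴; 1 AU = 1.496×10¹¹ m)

d = 0.101 AU = 1.51×10¹⁰ m.
L = 4πR_⋆²σT_⋆⁴ = 4π(9.05×10⁸)² × 5.67×10⁻⁸ × (6440)⁴ = 1.00×10²⁷ W.
S = L/(4πd²) = 3.50×10⁵ W m⁻².
From T_eq⁴ = S(1−A)/(4σ): 1−A = 4σT_eq⁴/S.
1−A = 4 × 5.67×10⁻⁸ × (872)⁴ / 3.50×10⁵ = 0.375.

A ≈ 0.63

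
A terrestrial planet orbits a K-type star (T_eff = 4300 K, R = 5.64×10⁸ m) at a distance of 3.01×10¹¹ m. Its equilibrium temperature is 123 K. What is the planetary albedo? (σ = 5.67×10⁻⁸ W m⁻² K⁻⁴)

L = 4πR_⋆²σT_⋆⁴ = 4π(5.64×10⁸)² × 5.67×10⁻⁸ × (4300)⁴ = 7.75×10²⁵ W.
S = L/(4πd²) = 68.1 W m⁻².
From T_eq⁴ = S(1−A)/(4σ): 1−A = 4σT_eq⁴/S.
1−A = 4 × 5.67×10⁻⁸ × (123)⁴ / 68.1 = 0.763.

A ≈ 0.24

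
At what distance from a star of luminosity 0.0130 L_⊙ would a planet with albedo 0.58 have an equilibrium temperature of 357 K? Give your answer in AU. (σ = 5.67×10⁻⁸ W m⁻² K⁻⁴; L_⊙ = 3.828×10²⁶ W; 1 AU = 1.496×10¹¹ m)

L = 0.0130 × 3.828×10²⁶ = 4.98×10²⁴ W.
From T_eq⁴ = L(1−A)/(16πσd²): d = √[L(1−A)/(16πσT_eq⁴)].
d = √[4.98×10²⁴ × 0.42 / (16π × 5.67×10⁻⁸ × (357)⁴)] = 6.72×10⁹ m = 0.0449 AU.

d ≈ 0.0449 AU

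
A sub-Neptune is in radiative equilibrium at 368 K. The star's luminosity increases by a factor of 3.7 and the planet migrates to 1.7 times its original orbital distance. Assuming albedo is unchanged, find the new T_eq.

T_eq ≈ 391 K

T_eq ∝ L^(1/4) · d^(−1/2).
T′ = 368 × 3.7^(1/4) / 1.7^(1/2) = 391 K.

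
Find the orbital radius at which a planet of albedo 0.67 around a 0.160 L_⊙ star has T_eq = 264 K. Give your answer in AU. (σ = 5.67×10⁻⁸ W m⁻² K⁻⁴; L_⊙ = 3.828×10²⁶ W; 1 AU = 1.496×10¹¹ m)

d ≈ 0.255 AU

L = 0.160 × 3.828×10²⁶ = 6.12×10²⁵ W.
From T_eq⁴ = L(1−A)/(16πσd²): d = √[L(1−A)/(16πσT_eq⁴)].
d = √[6.12×10²⁵ × 0.33 / (16π × 5.67×10⁻⁸ × (264)⁴)] = 3.82×10¹⁰ m = 0.255 AU.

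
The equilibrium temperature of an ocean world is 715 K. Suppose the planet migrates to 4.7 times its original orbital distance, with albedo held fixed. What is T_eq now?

T_eq ∝ L^(1/4) · d^(−1/2).
T′ = 715 / 4.7^(1/2) = 330 K.

T_eq ≈ 330 K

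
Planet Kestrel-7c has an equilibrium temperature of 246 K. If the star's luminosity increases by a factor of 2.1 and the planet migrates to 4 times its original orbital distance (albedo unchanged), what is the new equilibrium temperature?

T_eq ≈ 148 K

T_eq ∝ L^(1/4) · d^(−1/2).
T′ = 246 × 2.1^(1/4) / 4^(1/2) = 148 K.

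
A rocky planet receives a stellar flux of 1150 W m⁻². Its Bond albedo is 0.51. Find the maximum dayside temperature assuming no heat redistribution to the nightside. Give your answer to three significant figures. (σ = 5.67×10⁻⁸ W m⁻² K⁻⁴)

With no redistribution each surface element balances locally: S(1−A) = σT⁴.
T = [1150 × 0.49 / 5.67×10⁻⁸]^(1/4) = (9.94×10⁹)^(1/4) = 316 K.

T_ss ≈ 316 K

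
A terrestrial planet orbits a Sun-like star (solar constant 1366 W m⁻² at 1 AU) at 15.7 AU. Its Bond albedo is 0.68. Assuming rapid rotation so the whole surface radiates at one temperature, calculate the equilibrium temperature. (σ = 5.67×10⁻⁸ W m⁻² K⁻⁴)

Flux at 15.7 AU: S = 1366/15.7² = 5.54 W m⁻².
Energy balance: absorbed = emitted ⇒ πR²·S(1−A) = 4πR²·σT_eq⁴, so T_eq⁴ = S(1−A)/(4σ).
T_eq = [5.54 × 0.32 / (4 × 5.67×10⁻⁸)]^(1/4) = (7.82×10⁶)^(1/4) = 52.9 K.

T_eq ≈ 52.9 K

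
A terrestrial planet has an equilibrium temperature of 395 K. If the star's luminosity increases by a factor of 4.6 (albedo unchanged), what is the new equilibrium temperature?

T_eq ≈ 578 K

T_eq ∝ L^(1/4) · d^(−1/2).
T′ = 395 × 4.6^(1/4) = 578 K.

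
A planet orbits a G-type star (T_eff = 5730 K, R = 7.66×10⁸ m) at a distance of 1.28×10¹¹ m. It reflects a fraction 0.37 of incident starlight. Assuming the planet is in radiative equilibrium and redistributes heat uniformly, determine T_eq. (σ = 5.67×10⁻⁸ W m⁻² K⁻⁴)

L = 4πR_⋆²σT_⋆⁴ = 4π(7.66×10⁸)² × 5.67×10⁻⁸ × (5730)⁴ = 4.51×10²⁶ W.
S = L/(4πd²) = 2190 W m⁻².
Energy balance: absorbed = emitted ⇒ πR²·S(1−A) = 4πR²·σT_eq⁴, so T_eq⁴ = S(1−A)/(4σ).
T_eq = [2190 × 0.63 / (4 × 5.67×10⁻⁸)]^(1/4) = (6.08×10⁹)^(1/4) = 279 K.

T_eq ≈ 279 K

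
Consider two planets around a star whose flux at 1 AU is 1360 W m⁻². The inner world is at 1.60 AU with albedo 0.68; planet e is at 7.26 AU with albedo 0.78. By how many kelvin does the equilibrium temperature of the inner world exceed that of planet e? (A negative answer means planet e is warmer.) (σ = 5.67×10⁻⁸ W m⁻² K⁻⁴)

ΔT ≈ 94.7 K

T_eq = [S₀(1−A)/(4σd²)]^(1/4), so T ∝ (1−A)^(1/4) / √d.
T₁ = [1360×0.32/(4×5.67×10⁻⁸×1.60²)]^(1/4) = 165.46 K.
T₂ = [1360×0.22/(4×5.67×10⁻⁸×7.26²)]^(1/4) = 70.73 K.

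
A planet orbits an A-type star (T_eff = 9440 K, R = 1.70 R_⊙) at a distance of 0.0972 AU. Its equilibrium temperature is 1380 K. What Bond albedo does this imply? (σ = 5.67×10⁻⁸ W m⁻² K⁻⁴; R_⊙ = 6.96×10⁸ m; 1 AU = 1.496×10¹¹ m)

R_⋆ = 1.70 × 6.96×10⁸ = 1.18×10⁹ m.
d = 0.0972 AU = 1.45×10¹⁰ m.
L = 4πR_⋆²σT_⋆⁴ = 4π(1.18×10⁹)² × 5.67×10⁻⁸ × (9440)⁴ = 7.92×10²⁷ W.
S = L/(4πd²) = 2.98×10⁶ W m⁻².
From T_eq⁴ = S(1−A)/(4σ): 1−A = 4σT_eq⁴/S.
1−A = 4 × 5.67×10⁻⁸ × (1380)⁴ / 2.98×10⁶ = 0.276.

A ≈ 0.72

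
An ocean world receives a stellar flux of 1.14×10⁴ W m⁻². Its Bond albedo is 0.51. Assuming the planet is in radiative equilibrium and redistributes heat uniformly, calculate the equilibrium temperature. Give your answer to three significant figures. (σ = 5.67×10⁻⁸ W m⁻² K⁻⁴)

T_eq ≈ 396 K

Energy balance: absorbed = emitted ⇒ πR²·S(1−A) = 4πR²·σT_eq⁴, so T_eq⁴ = S(1−A)/(4σ).
T_eq = [1.14×10⁴ × 0.49 / (4 × 5.67×10⁻⁸)]^(1/4) = (2.46×10¹⁰)^(1/4) = 396 K.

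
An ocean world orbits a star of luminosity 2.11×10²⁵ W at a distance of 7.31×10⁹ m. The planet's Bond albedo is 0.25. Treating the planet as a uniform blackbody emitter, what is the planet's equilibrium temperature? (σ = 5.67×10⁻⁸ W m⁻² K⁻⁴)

Flux: S = L/(4πd²) = 2.11×10²⁵/(4π×(7.31×10⁹)²) = 3.14×10⁴ W m⁻².
Energy balance: absorbed = emitted ⇒ πR²·S(1−A) = 4πR²·σT_eq⁴, so T_eq⁴ = S(1−A)/(4σ).
T_eq = [3.14×10⁴ × 0.75 / (4 × 5.67×10⁻⁸)]^(1/4) = (1.04×10¹¹)^(1/4) = 568 K.

T_eq ≈ 568 K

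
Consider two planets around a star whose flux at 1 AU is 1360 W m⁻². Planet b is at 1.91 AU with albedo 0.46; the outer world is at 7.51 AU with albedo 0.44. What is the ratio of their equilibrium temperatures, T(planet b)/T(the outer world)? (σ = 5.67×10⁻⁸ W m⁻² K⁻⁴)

T₁/T₂ ≈ 1.965

T_eq = [S₀(1−A)/(4σd²)]^(1/4), so T ∝ (1−A)^(1/4) / √d.
T₁ = [1360×0.54/(4×5.67×10⁻⁸×1.91²)]^(1/4) = 172.61 K.
T₂ = [1360×0.56/(4×5.67×10⁻⁸×7.51²)]^(1/4) = 87.84 K.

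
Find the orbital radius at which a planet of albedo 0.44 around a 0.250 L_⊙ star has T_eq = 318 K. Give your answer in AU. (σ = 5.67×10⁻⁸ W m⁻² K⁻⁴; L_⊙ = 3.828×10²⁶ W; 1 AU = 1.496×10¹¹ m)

d ≈ 0.287 AU

L = 0.250 × 3.828×10²⁶ = 9.57×10²⁵ W.
From T_eq⁴ = L(1−A)/(16πσd²): d = √[L(1−A)/(16πσT_eq⁴)].
d = √[9.57×10²⁵ × 0.56 / (16π × 5.67×10⁻⁸ × (318)⁴)] = 4.29×10¹⁰ m = 0.287 AU.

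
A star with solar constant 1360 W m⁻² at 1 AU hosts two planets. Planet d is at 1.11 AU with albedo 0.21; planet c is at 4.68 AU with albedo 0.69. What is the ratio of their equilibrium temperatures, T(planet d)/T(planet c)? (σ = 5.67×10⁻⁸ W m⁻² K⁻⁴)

T_eq = [S₀(1−A)/(4σd²)]^(1/4), so T ∝ (1−A)^(1/4) / √d.
T₁ = [1360×0.79/(4×5.67×10⁻⁸×1.11²)]^(1/4) = 249.01 K.
T₂ = [1360×0.31/(4×5.67×10⁻⁸×4.68²)]^(1/4) = 95.98 K.

T₁/T₂ ≈ 2.594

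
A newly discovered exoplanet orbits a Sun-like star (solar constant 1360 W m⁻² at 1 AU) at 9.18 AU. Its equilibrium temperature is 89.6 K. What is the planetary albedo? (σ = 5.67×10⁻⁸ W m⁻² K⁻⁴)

A ≈ 0.09

Flux at 9.18 AU: S = 1360/9.18² = 16.1 W m⁻².
From T_eq⁴ = S(1−A)/(4σ): 1−A = 4σT_eq⁴/S.
1−A = 4 × 5.67×10⁻⁸ × (89.6)⁴ / 16.1 = 0.906.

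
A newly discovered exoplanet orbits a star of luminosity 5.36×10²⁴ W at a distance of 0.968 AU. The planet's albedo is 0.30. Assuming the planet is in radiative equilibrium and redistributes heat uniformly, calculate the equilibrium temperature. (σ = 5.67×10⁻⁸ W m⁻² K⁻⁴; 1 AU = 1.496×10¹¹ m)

d = 0.968 AU = 1.45×10¹¹ m.
Flux: S = L/(4πd²) = 5.36×10²⁴/(4π×(1.45×10¹¹)²) = 20.3 W m⁻².
Energy balance: absorbed = emitted ⇒ πR²·S(1−A) = 4πR²·σT_eq⁴, so T_eq⁴ = S(1−A)/(4σ).
T_eq = [20.3 × 0.70 / (4 × 5.67×10⁻⁸)]^(1/4) = (6.28×10⁷)^(1/4) = 89.0 K.

T_eq ≈ 89.0 K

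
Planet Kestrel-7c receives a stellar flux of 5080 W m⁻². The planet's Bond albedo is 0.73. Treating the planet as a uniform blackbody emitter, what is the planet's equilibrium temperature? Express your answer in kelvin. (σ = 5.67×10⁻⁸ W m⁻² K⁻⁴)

T_eq ≈ 279 K

Energy balance: absorbed = emitted ⇒ πR²·S(1−A) = 4πR²·σT_eq⁴, so T_eq⁴ = S(1−A)/(4σ).
T_eq = [5080 × 0.27 / (4 × 5.67×10⁻⁸)]^(1/4) = (6.05×10⁹)^(1/4) = 279 K.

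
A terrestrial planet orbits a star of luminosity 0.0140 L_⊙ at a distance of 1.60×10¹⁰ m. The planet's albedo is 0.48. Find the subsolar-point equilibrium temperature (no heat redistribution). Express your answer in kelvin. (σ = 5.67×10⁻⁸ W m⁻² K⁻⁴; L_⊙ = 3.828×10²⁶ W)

L = 0.0140 × 3.828×10²⁶ = 5.36×10²⁴ W.
Flux: S = L/(4πd²) = 5.36×10²⁴/(4π×(1.60×10¹⁰)²) = 1670 W m⁻².
At the subsolar point the surface absorbs S(1−A) and emits σT⁴ per unit area — no factor of 4, since only the local patch is in balance.
T = [1670 × 0.52 / 5.67×10⁻⁸]^(1/4) = (1.53×10¹⁰)^(1/4) = 352 K.

T_ss ≈ 352 K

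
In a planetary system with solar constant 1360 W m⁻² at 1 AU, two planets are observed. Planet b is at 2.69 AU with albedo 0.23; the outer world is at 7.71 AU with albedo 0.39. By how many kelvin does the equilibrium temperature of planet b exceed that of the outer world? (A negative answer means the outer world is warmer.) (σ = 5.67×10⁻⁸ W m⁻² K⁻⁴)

T_eq = [S₀(1−A)/(4σd²)]^(1/4), so T ∝ (1−A)^(1/4) / √d.
T₁ = [1360×0.77/(4×5.67×10⁻⁸×2.69²)]^(1/4) = 158.94 K.
T₂ = [1360×0.61/(4×5.67×10⁻⁸×7.71²)]^(1/4) = 88.57 K.

ΔT ≈ 70.4 K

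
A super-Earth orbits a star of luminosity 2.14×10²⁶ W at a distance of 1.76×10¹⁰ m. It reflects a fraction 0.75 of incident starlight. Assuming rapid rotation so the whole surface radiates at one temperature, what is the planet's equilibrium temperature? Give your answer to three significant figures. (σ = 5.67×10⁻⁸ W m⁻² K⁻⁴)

T_eq ≈ 496 K

Flux: S = L/(4πd²) = 2.14×10²⁶/(4π×(1.76×10¹⁰)²) = 5.50×10⁴ W m⁻².
Energy balance: absorbed = emitted ⇒ πR²·S(1−A) = 4πR²·σT_eq⁴, so T_eq⁴ = S(1−A)/(4σ).
T_eq = [5.50×10⁴ × 0.25 / (4 × 5.67×10⁻⁸)]^(1/4) = (6.06×10¹⁰)^(1/4) = 496 K.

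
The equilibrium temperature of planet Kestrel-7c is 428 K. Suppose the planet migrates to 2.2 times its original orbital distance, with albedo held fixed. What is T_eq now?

T_eq ∝ L^(1/4) · d^(−1/2).
T′ = 428 / 2.2^(1/2) = 289 K.

T_eq ≈ 289 K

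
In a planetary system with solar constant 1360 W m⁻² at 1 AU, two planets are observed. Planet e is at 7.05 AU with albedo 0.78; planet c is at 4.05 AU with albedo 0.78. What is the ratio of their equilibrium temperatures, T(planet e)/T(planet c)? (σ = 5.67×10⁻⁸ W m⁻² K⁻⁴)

T_eq = [S₀(1−A)/(4σd²)]^(1/4), so T ∝ (1−A)^(1/4) / √d.
T₁ = [1360×0.22/(4×5.67×10⁻⁸×7.05²)]^(1/4) = 71.78 K.
T₂ = [1360×0.22/(4×5.67×10⁻⁸×4.05²)]^(1/4) = 94.70 K.

T₁/T₂ ≈ 0.758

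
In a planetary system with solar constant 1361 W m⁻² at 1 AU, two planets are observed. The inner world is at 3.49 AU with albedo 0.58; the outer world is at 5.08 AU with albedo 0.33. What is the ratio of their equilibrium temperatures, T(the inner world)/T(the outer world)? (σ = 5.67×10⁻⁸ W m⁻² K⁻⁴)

T_eq = [S₀(1−A)/(4σd²)]^(1/4), so T ∝ (1−A)^(1/4) / √d.
T₁ = [1361×0.42/(4×5.67×10⁻⁸×3.49²)]^(1/4) = 119.94 K.
T₂ = [1361×0.67/(4×5.67×10⁻⁸×5.08²)]^(1/4) = 111.72 K.

T₁/T₂ ≈ 1.074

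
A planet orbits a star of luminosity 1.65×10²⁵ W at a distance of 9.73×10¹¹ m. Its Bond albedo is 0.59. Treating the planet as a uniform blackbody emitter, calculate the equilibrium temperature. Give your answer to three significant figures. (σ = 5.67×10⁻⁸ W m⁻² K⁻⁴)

Flux: S = L/(4πd²) = 1.65×10²⁵/(4π×(9.73×10¹¹)²) = 1.39 W m⁻².
Energy balance: absorbed = emitted ⇒ πR²·S(1−A) = 4πR²·σT_eq⁴, so T_eq⁴ = S(1−A)/(4σ).
T_eq = [1.39 × 0.41 / (4 × 5.67×10⁻⁸)]^(1/4) = (2.51×10⁶)^(1/4) = 39.8 K.

T_eq ≈ 39.8 K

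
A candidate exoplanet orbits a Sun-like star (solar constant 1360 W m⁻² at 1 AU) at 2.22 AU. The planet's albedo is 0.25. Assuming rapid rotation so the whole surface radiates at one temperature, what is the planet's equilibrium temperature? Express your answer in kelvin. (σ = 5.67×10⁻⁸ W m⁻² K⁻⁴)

T_eq ≈ 174 K

Flux at 2.22 AU: S = 1360/2.22² = 276 W m⁻².
Energy balance: absorbed = emitted ⇒ πR²·S(1−A) = 4πR²·σT_eq⁴, so T_eq⁴ = S(1−A)/(4σ).
T_eq = [276 × 0.75 / (4 × 5.67×10⁻⁸)]^(1/4) = (9.13×10⁸)^(1/4) = 174 K.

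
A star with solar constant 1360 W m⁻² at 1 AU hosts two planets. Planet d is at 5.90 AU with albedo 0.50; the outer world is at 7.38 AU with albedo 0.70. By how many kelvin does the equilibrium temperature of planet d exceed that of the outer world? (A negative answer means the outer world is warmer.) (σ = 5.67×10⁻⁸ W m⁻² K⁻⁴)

T_eq = [S₀(1−A)/(4σd²)]^(1/4), so T ∝ (1−A)^(1/4) / √d.
T₁ = [1360×0.50/(4×5.67×10⁻⁸×5.90²)]^(1/4) = 96.34 K.
T₂ = [1360×0.30/(4×5.67×10⁻⁸×7.38²)]^(1/4) = 75.81 K.

ΔT ≈ 20.5 K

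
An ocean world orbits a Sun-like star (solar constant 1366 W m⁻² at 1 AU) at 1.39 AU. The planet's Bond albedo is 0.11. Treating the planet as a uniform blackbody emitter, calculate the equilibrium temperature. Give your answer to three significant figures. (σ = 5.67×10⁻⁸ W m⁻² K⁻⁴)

T_eq ≈ 230 K

Flux at 1.39 AU: S = 1366/1.39² = 707 W m⁻².
Energy balance: absorbed = emitted ⇒ πR²·S(1−A) = 4πR²·σT_eq⁴, so T_eq⁴ = S(1−A)/(4σ).
T_eq = [707 × 0.89 / (4 × 5.67×10⁻⁸)]^(1/4) = (2.77×10⁹)^(1/4) = 230 K.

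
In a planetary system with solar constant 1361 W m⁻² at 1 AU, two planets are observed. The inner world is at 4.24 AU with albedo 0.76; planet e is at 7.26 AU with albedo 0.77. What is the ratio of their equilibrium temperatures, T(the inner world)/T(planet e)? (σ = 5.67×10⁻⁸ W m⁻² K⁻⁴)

T₁/T₂ ≈ 1.323

T_eq = [S₀(1−A)/(4σd²)]^(1/4), so T ∝ (1−A)^(1/4) / √d.
T₁ = [1361×0.24/(4×5.67×10⁻⁸×4.24²)]^(1/4) = 94.61 K.
T₂ = [1361×0.23/(4×5.67×10⁻⁸×7.26²)]^(1/4) = 71.53 K.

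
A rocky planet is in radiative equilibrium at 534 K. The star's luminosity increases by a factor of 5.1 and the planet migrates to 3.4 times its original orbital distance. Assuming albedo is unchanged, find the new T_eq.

T_eq ∝ L^(1/4) · d^(−1/2).
T′ = 534 × 5.1^(1/4) / 3.4^(1/2) = 435 K.

T_eq ≈ 435 K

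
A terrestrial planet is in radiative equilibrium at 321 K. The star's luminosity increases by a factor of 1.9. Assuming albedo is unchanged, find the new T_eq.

T_eq ≈ 377 K

T_eq ∝ L^(1/4) · d^(−1/2).
T′ = 321 × 1.9^(1/4) = 377 K.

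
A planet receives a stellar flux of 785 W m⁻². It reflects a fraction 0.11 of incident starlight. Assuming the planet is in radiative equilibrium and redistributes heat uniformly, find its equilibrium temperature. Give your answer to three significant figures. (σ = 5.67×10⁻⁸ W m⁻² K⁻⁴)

T_eq ≈ 236 K

Energy balance: absorbed = emitted ⇒ πR²·S(1−A) = 4πR²·σT_eq⁴, so T_eq⁴ = S(1−A)/(4σ).
T_eq = [785 × 0.89 / (4 × 5.67×10⁻⁸)]^(1/4) = (3.08×10⁹)^(1/4) = 236 K.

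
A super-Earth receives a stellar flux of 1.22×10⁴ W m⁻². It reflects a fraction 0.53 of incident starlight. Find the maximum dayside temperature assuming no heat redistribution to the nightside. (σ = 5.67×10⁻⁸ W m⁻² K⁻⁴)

T_ss ≈ 564 K

With no redistribution each surface element balances locally: S(1−A) = σT⁴.
T = [1.22×10⁴ × 0.47 / 5.67×10⁻⁸]^(1/4) = (1.01×10¹¹)^(1/4) = 564 K.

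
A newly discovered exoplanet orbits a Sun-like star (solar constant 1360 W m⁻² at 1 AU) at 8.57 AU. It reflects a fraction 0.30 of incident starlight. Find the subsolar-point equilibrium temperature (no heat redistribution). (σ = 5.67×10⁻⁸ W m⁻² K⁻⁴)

T_ss ≈ 123 K

Flux at 8.57 AU: S = 1360/8.57² = 18.5 W m⁻².
At the subsolar point the surface absorbs S(1−A) and emits σT⁴ per unit area — no factor of 4, since only the local patch is in balance.
T = [18.5 × 0.70 / 5.67×10⁻⁸]^(1/4) = (2.29×10⁸)^(1/4) = 123 K.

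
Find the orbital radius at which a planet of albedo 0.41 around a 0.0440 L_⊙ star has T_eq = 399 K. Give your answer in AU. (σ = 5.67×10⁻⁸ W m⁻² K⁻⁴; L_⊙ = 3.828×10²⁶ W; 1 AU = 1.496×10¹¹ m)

d ≈ 0.0784 AU

L = 0.0440 × 3.828×10²⁶ = 1.68×10²⁵ W.
From T_eq⁴ = L(1−A)/(16πσd²): d = √[L(1−A)/(16πσT_eq⁴)].
d = √[1.68×10²⁵ × 0.59 / (16π × 5.67×10⁻⁸ × (399)⁴)] = 1.17×10¹⁰ m = 0.0784 AU.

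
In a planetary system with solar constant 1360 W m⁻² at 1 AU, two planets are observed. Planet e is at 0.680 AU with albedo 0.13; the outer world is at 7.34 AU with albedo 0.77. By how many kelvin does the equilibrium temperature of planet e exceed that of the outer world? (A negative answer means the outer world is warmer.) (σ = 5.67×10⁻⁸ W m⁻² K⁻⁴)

ΔT ≈ 254.8 K

T_eq = [S₀(1−A)/(4σd²)]^(1/4), so T ∝ (1−A)^(1/4) / √d.
T₁ = [1360×0.87/(4×5.67×10⁻⁸×0.680²)]^(1/4) = 325.91 K.
T₂ = [1360×0.23/(4×5.67×10⁻⁸×7.34²)]^(1/4) = 71.13 K.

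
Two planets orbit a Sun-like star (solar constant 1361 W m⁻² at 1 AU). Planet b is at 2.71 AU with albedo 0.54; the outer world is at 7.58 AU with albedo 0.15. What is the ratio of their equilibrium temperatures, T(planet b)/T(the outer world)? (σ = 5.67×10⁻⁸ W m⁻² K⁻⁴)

T_eq = [S₀(1−A)/(4σd²)]^(1/4), so T ∝ (1−A)^(1/4) / √d.
T₁ = [1361×0.46/(4×5.67×10⁻⁸×2.71²)]^(1/4) = 139.24 K.
T₂ = [1361×0.85/(4×5.67×10⁻⁸×7.58²)]^(1/4) = 97.07 K.

T₁/T₂ ≈ 1.434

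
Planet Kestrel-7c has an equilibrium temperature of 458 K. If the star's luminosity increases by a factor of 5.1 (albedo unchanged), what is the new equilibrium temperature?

T_eq ≈ 688 K

T_eq ∝ L^(1/4) · d^(−1/2).
T′ = 458 × 5.1^(1/4) = 688 K.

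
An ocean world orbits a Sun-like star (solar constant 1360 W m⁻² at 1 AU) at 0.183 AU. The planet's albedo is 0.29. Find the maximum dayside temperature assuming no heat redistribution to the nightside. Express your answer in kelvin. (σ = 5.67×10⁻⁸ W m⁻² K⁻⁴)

T_ss ≈ 844 K

Flux at 0.183 AU: S = 1360/0.183² = 4.06×10⁴ W m⁻².
With no redistribution each surface element balances locally: S(1−A) = σT⁴.
T = [4.06×10⁴ × 0.71 / 5.67×10⁻⁸]^(1/4) = (5.09×10¹¹)^(1/4) = 844 K.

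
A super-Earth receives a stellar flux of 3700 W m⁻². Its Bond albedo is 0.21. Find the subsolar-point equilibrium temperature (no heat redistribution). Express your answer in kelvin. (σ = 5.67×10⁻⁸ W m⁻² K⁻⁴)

T_ss ≈ 476 K

At the subsolar point the surface absorbs S(1−A) and emits σT⁴ per unit area — no factor of 4, since only the local patch is in balance.
T = [3700 × 0.79 / 5.67×10⁻⁸]^(1/4) = (5.16×10¹⁰)^(1/4) = 476 K.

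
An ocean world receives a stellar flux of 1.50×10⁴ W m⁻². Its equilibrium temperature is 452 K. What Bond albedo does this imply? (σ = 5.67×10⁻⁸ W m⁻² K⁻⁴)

A ≈ 0.37

From T_eq⁴ = S(1−A)/(4σ): 1−A = 4σT_eq⁴/S.
1−A = 4 × 5.67×10⁻⁸ × (452)⁴ / 1.50×10⁴ = 0.631.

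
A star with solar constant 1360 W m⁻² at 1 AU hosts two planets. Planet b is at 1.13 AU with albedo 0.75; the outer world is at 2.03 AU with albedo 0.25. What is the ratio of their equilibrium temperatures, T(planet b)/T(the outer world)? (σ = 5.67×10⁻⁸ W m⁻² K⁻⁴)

T_eq = [S₀(1−A)/(4σd²)]^(1/4), so T ∝ (1−A)^(1/4) / √d.
T₁ = [1360×0.25/(4×5.67×10⁻⁸×1.13²)]^(1/4) = 185.11 K.
T₂ = [1360×0.75/(4×5.67×10⁻⁸×2.03²)]^(1/4) = 181.76 K.

T₁/T₂ ≈ 1.018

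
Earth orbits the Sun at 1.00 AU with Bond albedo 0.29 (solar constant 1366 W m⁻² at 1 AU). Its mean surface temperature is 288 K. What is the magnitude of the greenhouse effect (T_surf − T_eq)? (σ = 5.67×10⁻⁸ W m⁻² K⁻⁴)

ΔT ≈ 32.3 K

S = 1366/1.00² = 1366 W m⁻².
T_eq = [S(1−A)/(4σ)]^(1/4) = [1366×0.71/(4×5.67×10⁻⁸)]^(1/4) = 255.7 K.
ΔT = T_surf − T_eq = 288 − 255.7.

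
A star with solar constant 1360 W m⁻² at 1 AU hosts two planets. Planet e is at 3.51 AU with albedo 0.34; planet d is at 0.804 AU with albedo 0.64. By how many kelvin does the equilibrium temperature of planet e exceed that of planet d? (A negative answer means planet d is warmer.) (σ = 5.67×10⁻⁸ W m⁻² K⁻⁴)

T_eq = [S₀(1−A)/(4σd²)]^(1/4), so T ∝ (1−A)^(1/4) / √d.
T₁ = [1360×0.66/(4×5.67×10⁻⁸×3.51²)]^(1/4) = 133.88 K.
T₂ = [1360×0.36/(4×5.67×10⁻⁸×0.804²)]^(1/4) = 240.39 K.

ΔT ≈ -106.5 K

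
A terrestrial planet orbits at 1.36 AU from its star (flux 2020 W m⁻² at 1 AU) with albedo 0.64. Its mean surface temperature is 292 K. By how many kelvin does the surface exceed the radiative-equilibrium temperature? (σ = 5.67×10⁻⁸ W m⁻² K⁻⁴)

S = 2020/1.36² = 1092 W m⁻².
T_eq = [S(1−A)/(4σ)]^(1/4) = [1092×0.36/(4×5.67×10⁻⁸)]^(1/4) = 204.0 K.
ΔT = T_surf − T_eq = 292 − 204.0.

ΔT ≈ 88.0 K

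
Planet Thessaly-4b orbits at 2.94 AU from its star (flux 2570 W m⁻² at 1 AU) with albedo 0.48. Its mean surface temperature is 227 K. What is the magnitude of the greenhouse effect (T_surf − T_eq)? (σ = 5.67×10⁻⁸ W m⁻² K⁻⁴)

ΔT ≈ 65.4 K

S = 2570/2.94² = 297.3 W m⁻².
T_eq = [S(1−A)/(4σ)]^(1/4) = [297.3×0.52/(4×5.67×10⁻⁸)]^(1/4) = 161.6 K.
ΔT = T_surf − T_eq = 227 − 161.6.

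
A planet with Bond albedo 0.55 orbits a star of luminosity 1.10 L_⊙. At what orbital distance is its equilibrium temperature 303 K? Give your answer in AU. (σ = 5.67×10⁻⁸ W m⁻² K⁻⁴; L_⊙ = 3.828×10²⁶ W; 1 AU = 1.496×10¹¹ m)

L = 1.10 × 3.828×10²⁶ = 4.21×10²⁶ W.
From T_eq⁴ = L(1−A)/(16πσd²): d = √[L(1−A)/(16πσT_eq⁴)].
d = √[4.21×10²⁶ × 0.45 / (16π × 5.67×10⁻⁸ × (303)⁴)] = 8.88×10¹⁰ m = 0.594 AU.

d ≈ 0.594 AU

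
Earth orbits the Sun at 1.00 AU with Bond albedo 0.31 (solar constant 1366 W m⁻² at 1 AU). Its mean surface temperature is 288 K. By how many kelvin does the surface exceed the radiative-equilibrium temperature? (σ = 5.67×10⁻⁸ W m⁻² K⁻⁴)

ΔT ≈ 34.1 K

S = 1366/1.00² = 1366 W m⁻².
T_eq = [S(1−A)/(4σ)]^(1/4) = [1366×0.69/(4×5.67×10⁻⁸)]^(1/4) = 253.9 K.
ΔT = T_surf − T_eq = 288 − 253.9.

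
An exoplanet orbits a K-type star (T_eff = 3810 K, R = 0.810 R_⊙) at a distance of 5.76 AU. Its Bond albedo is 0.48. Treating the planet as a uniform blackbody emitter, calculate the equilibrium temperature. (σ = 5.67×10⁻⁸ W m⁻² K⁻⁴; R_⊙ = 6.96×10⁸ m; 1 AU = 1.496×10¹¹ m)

T_eq ≈ 58.5 K

R_⋆ = 0.810 × 6.96×10⁸ = 5.64×10⁸ m.
d = 5.76 AU = 8.62×10¹¹ m.
L = 4πR_⋆²σT_⋆⁴ = 4π(5.64×10⁸)² × 5.67×10⁻⁸ × (3810)⁴ = 4.77×10²⁵ W.
S = L/(4πd²) = 5.11 W m⁻².
Energy balance: absorbed = emitted ⇒ πR²·S(1−A) = 4πR²·σT_eq⁴, so T_eq⁴ = S(1−A)/(4σ).
T_eq = [5.11 × 0.52 / (4 × 5.67×10⁻⁸)]^(1/4) = (1.17×10⁷)^(1/4) = 58.5 K.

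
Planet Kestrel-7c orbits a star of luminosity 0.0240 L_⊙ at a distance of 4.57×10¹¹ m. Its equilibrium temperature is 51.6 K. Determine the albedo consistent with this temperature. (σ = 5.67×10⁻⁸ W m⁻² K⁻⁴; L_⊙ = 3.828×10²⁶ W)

L = 0.0240 × 3.828×10²⁶ = 9.19×10²⁴ W.
Flux: S = L/(4πd²) = 9.19×10²⁴/(4π×(4.57×10¹¹)²) = 3.50 W m⁻².
From T_eq⁴ = S(1−A)/(4σ): 1−A = 4σT_eq⁴/S.
1−A = 4 × 5.67×10⁻⁸ × (51.6)⁴ / 3.50 = 0.459.

A ≈ 0.54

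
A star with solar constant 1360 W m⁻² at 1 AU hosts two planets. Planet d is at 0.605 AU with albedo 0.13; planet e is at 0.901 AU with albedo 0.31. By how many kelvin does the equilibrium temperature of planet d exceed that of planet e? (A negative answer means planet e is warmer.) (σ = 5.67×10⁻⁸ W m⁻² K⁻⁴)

ΔT ≈ 78.3 K

T_eq = [S₀(1−A)/(4σd²)]^(1/4), so T ∝ (1−A)^(1/4) / √d.
T₁ = [1360×0.87/(4×5.67×10⁻⁸×0.605²)]^(1/4) = 345.52 K.
T₂ = [1360×0.69/(4×5.67×10⁻⁸×0.901²)]^(1/4) = 267.19 K.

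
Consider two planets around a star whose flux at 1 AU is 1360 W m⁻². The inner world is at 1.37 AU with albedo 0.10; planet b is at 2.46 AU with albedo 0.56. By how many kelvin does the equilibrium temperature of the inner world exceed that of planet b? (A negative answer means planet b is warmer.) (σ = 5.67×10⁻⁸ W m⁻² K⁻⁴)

T_eq = [S₀(1−A)/(4σd²)]^(1/4), so T ∝ (1−A)^(1/4) / √d.
T₁ = [1360×0.90/(4×5.67×10⁻⁸×1.37²)]^(1/4) = 231.57 K.
T₂ = [1360×0.44/(4×5.67×10⁻⁸×2.46²)]^(1/4) = 144.50 K.

ΔT ≈ 87.1 K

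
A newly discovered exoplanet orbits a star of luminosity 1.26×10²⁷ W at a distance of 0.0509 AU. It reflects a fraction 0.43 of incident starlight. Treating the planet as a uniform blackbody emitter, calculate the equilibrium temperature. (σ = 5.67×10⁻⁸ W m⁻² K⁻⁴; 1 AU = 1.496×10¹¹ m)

T_eq ≈ 1440 K

d = 0.0509 AU = 7.61×10⁹ m.
Flux: S = L/(4πd²) = 1.26×10²⁷/(4π×(7.61×10⁹)²) = 1.73×10⁶ W m⁻².
Energy balance: absorbed = emitted ⇒ πR²·S(1−A) = 4πR²·σT_eq⁴, so T_eq⁴ = S(1−A)/(4σ).
T_eq = [1.73×10⁶ × 0.57 / (4 × 5.67×10⁻⁸)]^(1/4) = (4.35×10¹²)^(1/4) = 1440 K.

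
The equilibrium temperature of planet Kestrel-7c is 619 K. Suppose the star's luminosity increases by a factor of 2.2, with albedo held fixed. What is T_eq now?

T_eq ∝ L^(1/4) · d^(−1/2).
T′ = 619 × 2.2^(1/4) = 754 K.

T_eq ≈ 754 K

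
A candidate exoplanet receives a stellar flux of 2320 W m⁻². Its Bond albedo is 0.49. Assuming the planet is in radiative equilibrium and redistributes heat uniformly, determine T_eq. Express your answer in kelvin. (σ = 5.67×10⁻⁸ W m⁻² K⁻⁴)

Energy balance: absorbed = emitted ⇒ πR²·S(1−A) = 4πR²·σT_eq⁴, so T_eq⁴ = S(1−A)/(4σ).
T_eq = [2320 × 0.51 / (4 × 5.67×10⁻⁸)]^(1/4) = (5.22×10⁹)^(1/4) = 269 K.

T_eq ≈ 269 K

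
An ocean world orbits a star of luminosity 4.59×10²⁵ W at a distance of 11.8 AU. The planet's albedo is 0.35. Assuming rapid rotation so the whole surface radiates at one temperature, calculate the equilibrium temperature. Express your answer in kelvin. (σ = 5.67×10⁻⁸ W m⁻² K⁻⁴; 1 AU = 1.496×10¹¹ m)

T_eq ≈ 42.8 K

d = 11.8 AU = 1.77×10¹² m.
Flux: S = L/(4πd²) = 4.59×10²⁵/(4π×(1.77×10¹²)²) = 1.17 W m⁻².
Energy balance: absorbed = emitted ⇒ πR²·S(1−A) = 4πR²·σT_eq⁴, so T_eq⁴ = S(1−A)/(4σ).
T_eq = [1.17 × 0.65 / (4 × 5.67×10⁻⁸)]^(1/4) = (3.36×10⁶)^(1/4) = 42.8 K.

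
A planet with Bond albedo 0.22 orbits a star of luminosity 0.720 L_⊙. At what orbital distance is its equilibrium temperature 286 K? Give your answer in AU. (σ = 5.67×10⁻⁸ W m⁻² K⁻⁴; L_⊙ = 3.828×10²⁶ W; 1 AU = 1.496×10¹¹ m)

L = 0.720 × 3.828×10²⁶ = 2.76×10²⁶ W.
From T_eq⁴ = L(1−A)/(16πσd²): d = √[L(1−A)/(16πσT_eq⁴)].
d = √[2.76×10²⁶ × 0.78 / (16π × 5.67×10⁻⁸ × (286)⁴)] = 1.06×10¹¹ m = 0.710 AU.

d ≈ 0.710 AU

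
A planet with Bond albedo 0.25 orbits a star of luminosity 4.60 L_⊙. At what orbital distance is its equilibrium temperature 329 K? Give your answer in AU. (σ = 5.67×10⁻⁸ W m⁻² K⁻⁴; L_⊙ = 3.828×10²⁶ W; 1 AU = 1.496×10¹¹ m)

L = 4.60 × 3.828×10²⁶ = 1.76×10²⁷ W.
From T_eq⁴ = L(1−A)/(16πσd²): d = √[L(1−A)/(16πσT_eq⁴)].
d = √[1.76×10²⁷ × 0.75 / (16π × 5.67×10⁻⁸ × (329)⁴)] = 1.99×10¹¹ m = 1.33 AU.

d ≈ 1.33 AU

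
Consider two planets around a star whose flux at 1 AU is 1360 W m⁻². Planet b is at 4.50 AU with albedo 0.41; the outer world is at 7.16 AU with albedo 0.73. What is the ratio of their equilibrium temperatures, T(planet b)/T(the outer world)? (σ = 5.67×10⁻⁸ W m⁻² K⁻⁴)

T₁/T₂ ≈ 1.534

T_eq = [S₀(1−A)/(4σd²)]^(1/4), so T ∝ (1−A)^(1/4) / √d.
T₁ = [1360×0.59/(4×5.67×10⁻⁸×4.50²)]^(1/4) = 114.97 K.
T₂ = [1360×0.27/(4×5.67×10⁻⁸×7.16²)]^(1/4) = 74.96 K.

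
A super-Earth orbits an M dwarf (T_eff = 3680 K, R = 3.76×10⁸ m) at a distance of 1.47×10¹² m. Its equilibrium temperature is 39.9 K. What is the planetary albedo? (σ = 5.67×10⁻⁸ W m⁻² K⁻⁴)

A ≈ 0.16

L = 4πR_⋆²σT_⋆⁴ = 4π(3.76×10⁸)² × 5.67×10⁻⁸ × (3680)⁴ = 1.85×10²⁵ W.
S = L/(4πd²) = 0.680 W m⁻².
From T_eq⁴ = S(1−A)/(4σ): 1−A = 4σT_eq⁴/S.
1−A = 4 × 5.67×10⁻⁸ × (39.9)⁴ / 0.680 = 0.845.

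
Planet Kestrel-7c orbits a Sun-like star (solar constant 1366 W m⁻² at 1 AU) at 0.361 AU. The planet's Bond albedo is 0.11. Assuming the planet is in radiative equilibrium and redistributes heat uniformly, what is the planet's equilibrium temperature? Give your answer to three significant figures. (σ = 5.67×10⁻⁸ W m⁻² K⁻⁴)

Flux at 0.361 AU: S = 1366/0.361² = 1.05×10⁴ W m⁻².
Energy balance: absorbed = emitted ⇒ πR²·S(1−A) = 4πR²·σT_eq⁴, so T_eq⁴ = S(1−A)/(4σ).
T_eq = [1.05×10⁴ × 0.89 / (4 × 5.67×10⁻⁸)]^(1/4) = (4.11×10¹⁰)^(1/4) = 450 K.

T_eq ≈ 450 K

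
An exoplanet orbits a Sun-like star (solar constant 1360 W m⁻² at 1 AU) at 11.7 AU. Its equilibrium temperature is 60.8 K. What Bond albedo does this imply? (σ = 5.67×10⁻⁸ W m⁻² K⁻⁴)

Flux at 11.7 AU: S = 1360/11.7² = 9.93 W m⁻².
From T_eq⁴ = S(1−A)/(4σ): 1−A = 4σT_eq⁴/S.
1−A = 4 × 5.67×10⁻⁸ × (60.8)⁴ / 9.93 = 0.312.

A ≈ 0.69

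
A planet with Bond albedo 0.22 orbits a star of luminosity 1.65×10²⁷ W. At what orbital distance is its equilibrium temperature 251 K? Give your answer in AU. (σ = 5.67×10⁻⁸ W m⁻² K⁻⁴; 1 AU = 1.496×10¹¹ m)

d ≈ 2.25 AU

From T_eq⁴ = L(1−A)/(16πσd²): d = √[L(1−A)/(16πσT_eq⁴)].
d = √[1.65×10²⁷ × 0.78 / (16π × 5.67×10⁻⁸ × (251)⁴)] = 3.37×10¹¹ m = 2.25 AU.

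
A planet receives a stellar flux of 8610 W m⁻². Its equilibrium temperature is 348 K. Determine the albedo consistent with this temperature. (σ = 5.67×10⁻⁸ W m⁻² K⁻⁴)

From T_eq⁴ = S(1−A)/(4σ): 1−A = 4σT_eq⁴/S.
1−A = 4 × 5.67×10⁻⁸ × (348)⁴ / 8610 = 0.386.

A ≈ 0.61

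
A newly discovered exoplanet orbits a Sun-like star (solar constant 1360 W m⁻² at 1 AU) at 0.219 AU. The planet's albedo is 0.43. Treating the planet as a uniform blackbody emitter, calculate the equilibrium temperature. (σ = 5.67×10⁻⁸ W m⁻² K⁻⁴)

T_eq ≈ 517 K

Flux at 0.219 AU: S = 1360/0.219² = 2.84×10⁴ W m⁻².
Energy balance: absorbed = emitted ⇒ πR²·S(1−A) = 4πR²·σT_eq⁴, so T_eq⁴ = S(1−A)/(4σ).
T_eq = [2.84×10⁴ × 0.57 / (4 × 5.67×10⁻⁸)]^(1/4) = (7.13×10¹⁰)^(1/4) = 517 K.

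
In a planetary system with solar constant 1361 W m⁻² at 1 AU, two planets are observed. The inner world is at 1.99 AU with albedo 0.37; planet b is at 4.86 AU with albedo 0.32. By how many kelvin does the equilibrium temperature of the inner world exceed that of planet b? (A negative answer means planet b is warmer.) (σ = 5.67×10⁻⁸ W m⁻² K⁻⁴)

ΔT ≈ 61.1 K

T_eq = [S₀(1−A)/(4σd²)]^(1/4), so T ∝ (1−A)^(1/4) / √d.
T₁ = [1361×0.63/(4×5.67×10⁻⁸×1.99²)]^(1/4) = 175.78 K.
T₂ = [1361×0.68/(4×5.67×10⁻⁸×4.86²)]^(1/4) = 114.65 K.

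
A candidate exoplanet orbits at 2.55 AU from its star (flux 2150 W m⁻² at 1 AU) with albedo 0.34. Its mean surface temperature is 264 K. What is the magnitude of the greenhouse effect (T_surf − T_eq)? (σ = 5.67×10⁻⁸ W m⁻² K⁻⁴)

S = 2150/2.55² = 330.6 W m⁻².
T_eq = [S(1−A)/(4σ)]^(1/4) = [330.6×0.66/(4×5.67×10⁻⁸)]^(1/4) = 176.1 K.
ΔT = T_surf − T_eq = 264 − 176.1.

ΔT ≈ 87.9 K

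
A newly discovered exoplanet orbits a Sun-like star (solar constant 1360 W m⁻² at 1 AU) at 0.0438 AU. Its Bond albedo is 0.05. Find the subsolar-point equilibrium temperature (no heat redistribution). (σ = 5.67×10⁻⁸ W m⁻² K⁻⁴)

T_ss ≈ 1860 K

Flux at 0.0438 AU: S = 1360/0.0438² = 7.09×10⁵ W m⁻².
At the subsolar point the surface absorbs S(1−A) and emits σT⁴ per unit area — no factor of 4, since only the local patch is in balance.
T = [7.09×10⁵ × 0.95 / 5.67×10⁻⁸]^(1/4) = (1.19×10¹³)^(1/4) = 1860 K.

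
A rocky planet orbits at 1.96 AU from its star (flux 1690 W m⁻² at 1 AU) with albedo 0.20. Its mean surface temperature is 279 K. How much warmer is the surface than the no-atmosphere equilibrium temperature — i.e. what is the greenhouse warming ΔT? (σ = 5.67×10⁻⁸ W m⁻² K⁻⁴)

ΔT ≈ 80.5 K

S = 1690/1.96² = 439.9 W m⁻².
T_eq = [S(1−A)/(4σ)]^(1/4) = [439.9×0.80/(4×5.67×10⁻⁸)]^(1/4) = 198.5 K.
ΔT = T_surf − T_eq = 279 − 198.5.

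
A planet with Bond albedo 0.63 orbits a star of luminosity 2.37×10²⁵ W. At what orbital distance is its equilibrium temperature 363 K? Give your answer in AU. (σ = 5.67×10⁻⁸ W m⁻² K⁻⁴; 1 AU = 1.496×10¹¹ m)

d ≈ 0.0890 AU

From T_eq⁴ = L(1−A)/(16πσd²): d = √[L(1−A)/(16πσT_eq⁴)].
d = √[2.37×10²⁵ × 0.37 / (16π × 5.67×10⁻⁸ × (363)⁴)] = 1.33×10¹⁰ m = 0.0890 AU.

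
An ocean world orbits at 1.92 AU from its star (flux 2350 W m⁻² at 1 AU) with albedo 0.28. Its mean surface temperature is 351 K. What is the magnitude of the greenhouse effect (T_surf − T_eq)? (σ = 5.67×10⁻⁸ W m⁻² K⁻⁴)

S = 2350/1.92² = 637.5 W m⁻².
T_eq = [S(1−A)/(4σ)]^(1/4) = [637.5×0.72/(4×5.67×10⁻⁸)]^(1/4) = 212.1 K.
ΔT = T_surf − T_eq = 351 − 212.1.

ΔT ≈ 138.9 K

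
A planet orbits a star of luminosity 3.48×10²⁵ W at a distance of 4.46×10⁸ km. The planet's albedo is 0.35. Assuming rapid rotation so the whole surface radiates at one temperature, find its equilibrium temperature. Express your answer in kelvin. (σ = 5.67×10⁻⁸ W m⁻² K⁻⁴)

T_eq ≈ 79.5 K

d = 4.46×10⁸ km = 4.46×10¹¹ m.
Flux: S = L/(4πd²) = 3.48×10²⁵/(4π×(4.46×10¹¹)²) = 13.9 W m⁻².
Energy balance: absorbed = emitted ⇒ πR²·S(1−A) = 4πR²·σT_eq⁴, so T_eq⁴ = S(1−A)/(4σ).
T_eq = [13.9 × 0.65 / (4 × 5.67×10⁻⁸)]^(1/4) = (3.99×10⁷)^(1/4) = 79.5 K.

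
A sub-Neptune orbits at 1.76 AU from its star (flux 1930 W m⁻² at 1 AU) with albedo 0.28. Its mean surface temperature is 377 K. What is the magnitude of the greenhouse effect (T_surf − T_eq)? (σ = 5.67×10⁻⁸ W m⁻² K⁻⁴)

S = 1930/1.76² = 623.1 W m⁻².
T_eq = [S(1−A)/(4σ)]^(1/4) = [623.1×0.72/(4×5.67×10⁻⁸)]^(1/4) = 210.9 K.
ΔT = T_surf − T_eq = 377 − 210.9.

ΔT ≈ 166.1 K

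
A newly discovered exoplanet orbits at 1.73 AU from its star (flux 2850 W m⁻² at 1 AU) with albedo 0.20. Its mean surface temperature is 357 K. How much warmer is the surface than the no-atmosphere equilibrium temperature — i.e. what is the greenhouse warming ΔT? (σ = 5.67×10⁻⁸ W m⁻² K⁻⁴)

S = 2850/1.73² = 952.3 W m⁻².
T_eq = [S(1−A)/(4σ)]^(1/4) = [952.3×0.80/(4×5.67×10⁻⁸)]^(1/4) = 240.7 K.
ΔT = T_surf − T_eq = 357 − 240.7.

ΔT ≈ 116.3 K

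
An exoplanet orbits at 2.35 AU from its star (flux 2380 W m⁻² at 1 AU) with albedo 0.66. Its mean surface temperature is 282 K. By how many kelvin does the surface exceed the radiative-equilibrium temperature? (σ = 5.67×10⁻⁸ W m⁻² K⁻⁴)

S = 2380/2.35² = 431.0 W m⁻².
T_eq = [S(1−A)/(4σ)]^(1/4) = [431.0×0.34/(4×5.67×10⁻⁸)]^(1/4) = 159.4 K.
ΔT = T_surf − T_eq = 282 − 159.4.

ΔT ≈ 122.6 K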